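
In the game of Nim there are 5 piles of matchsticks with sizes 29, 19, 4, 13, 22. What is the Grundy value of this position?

Compute the nim-sum pairwise:
29 ^ 19 = 14
14 ^ 4 = 10
10 ^ 13 = 7
7 ^ 22 = 17

17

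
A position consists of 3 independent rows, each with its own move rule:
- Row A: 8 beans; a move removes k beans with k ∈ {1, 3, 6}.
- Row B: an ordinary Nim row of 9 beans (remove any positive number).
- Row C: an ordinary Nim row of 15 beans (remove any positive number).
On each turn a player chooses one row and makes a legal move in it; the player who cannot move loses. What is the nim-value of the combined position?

Build the Grundy sequence for row A with g(k) = mex{g(k−s) : s ∈ {1, 3, 6}, s ≤ k}:
k:     0  1  2  3  4  5  6  7  8
g(k):  0  1  0  1  0  1  2  3  2
So g(8) = 2.
Row B is a plain Nim row of size 9, so its Grundy value is 9.
Row C is a plain Nim row of size 15, so its Grundy value is 15.
By the Sprague-Grundy theorem, the Grundy value of a sum of independent games is the XOR of the component values.
Combined value = 2 XOR 9 XOR 15 = 4.

4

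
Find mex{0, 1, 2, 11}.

The values 0, 1, 2 are all present; 3 is the first non-negative integer missing from the set.

3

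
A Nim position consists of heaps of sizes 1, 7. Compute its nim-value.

Write each in binary and XOR column by column:
  001  (1)
  111  (7)
  ---
  110  (6)

6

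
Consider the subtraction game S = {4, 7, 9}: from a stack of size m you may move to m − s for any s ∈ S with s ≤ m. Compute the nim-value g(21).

Build the Grundy sequence with g(k) = mex{g(k−s) : s ∈ {4, 7, 9}, s ≤ k}:
k:     0  1  2  3  4  5  6  7  8  9 10 11 12 13 14 15 16 17 18 19 20 21
g(k):  0  0  0  0  1  1  1  1  2  2  2  2  3  0  0  0  0  1  1  1  1  2
So g(21) = 2.

2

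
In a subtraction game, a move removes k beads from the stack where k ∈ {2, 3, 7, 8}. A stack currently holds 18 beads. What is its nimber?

1

Compute g(0), g(1), … for moves {2, 3, 7, 8}:
k:     0  1  2  3  4  5  6  7  8  9 10 11 12 13 14 15 16 17 18
g(k):  0  0  1  1  2  0  0  1  1  2  0  0  1  1  2  0  0  1  1
So g(18) = 1.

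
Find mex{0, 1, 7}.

The values 0, 1 are all present; 2 is the first non-negative integer missing from the set.

2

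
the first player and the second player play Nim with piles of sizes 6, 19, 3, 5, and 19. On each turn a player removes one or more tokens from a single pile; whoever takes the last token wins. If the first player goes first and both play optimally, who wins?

Compute the nim-sum pairwise:
6 XOR 19 = 21
21 XOR 3 = 22
22 XOR 5 = 19
19 XOR 19 = 0
The nim-sum is 0, so this is a P-position: the player to move is in a losing position under optimal play; the first player is about to move from it and so loses — the second player wins.

the second player wins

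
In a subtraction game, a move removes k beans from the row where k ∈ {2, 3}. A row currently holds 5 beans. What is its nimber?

0

Compute g(0), g(1), … for moves {2, 3}:
k:     0  1  2  3  4  5
g(k):  0  0  1  1  2  0
So g(5) = 0.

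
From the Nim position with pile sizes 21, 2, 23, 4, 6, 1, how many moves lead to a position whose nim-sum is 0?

3

Nim-sum: 21 ^ 2 ^ 23 ^ 4 ^ 6 ^ 1 = 3.
The overall nim-sum is X = 3. A pile of size p has a winning move iff p XOR X < p (reduce it to p XOR X).
  21: 21 XOR 3 = 22 ≥ 21 — no move.
  2: 2 XOR 3 = 1 < 2 — winning move (to 1).
  23: 23 XOR 3 = 20 < 23 — winning move (to 20).
  4: 4 XOR 3 = 7 ≥ 4 — no move.
  6: 6 XOR 3 = 5 < 6 — winning move (to 5).
  1: 1 XOR 3 = 2 ≥ 1 — no move.
That gives 3 winning moves.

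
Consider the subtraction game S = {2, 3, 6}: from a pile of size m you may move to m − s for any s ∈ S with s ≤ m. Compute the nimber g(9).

Grundy values for subtraction set {2, 3, 6}:
k:     0  1  2  3  4  5  6  7  8  9
g(k):  0  0  1  1  2  0  3  1  2  0
So g(9) = 0.

0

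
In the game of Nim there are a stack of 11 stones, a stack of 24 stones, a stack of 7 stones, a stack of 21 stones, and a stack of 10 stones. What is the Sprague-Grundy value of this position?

Compute the nim-sum pairwise:
11 ⊕ 24 = 19
19 ⊕ 7 = 20
20 ⊕ 21 = 1
1 ⊕ 10 = 11

11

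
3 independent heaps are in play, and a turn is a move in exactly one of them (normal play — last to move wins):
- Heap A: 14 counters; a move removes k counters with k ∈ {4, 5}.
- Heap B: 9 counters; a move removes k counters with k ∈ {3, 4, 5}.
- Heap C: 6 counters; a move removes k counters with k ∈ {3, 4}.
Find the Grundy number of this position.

3

Grundy values for heap A (subtraction set {4, 5}):
k:     0  1  2  3  4  5  6  7  8  9 10 11 12 13 14
g(k):  0  0  0  0  1  1  1  1  2  0  0  0  0  1  1
So g(14) = 1.
For heap B, compute g(0), g(1), … with moves {3, 4, 5}:
g(0) = mex{} = 0
g(1) = mex{} = 0
g(2) = mex{} = 0
g(3) = mex{0} = 1
g(4) = mex{0} = 1
g(5) = mex{0} = 1
g(6) = mex{0,1} = 2
g(7) = mex{0,1} = 2
g(8) = mex{1} = 0
g(9) = mex{1,2} = 0
So g(9) = 0.
Build the Grundy sequence for heap C with g(k) = mex{g(k−s) : s ∈ {3, 4}, s ≤ k}:
k:     0  1  2  3  4  5  6
g(k):  0  0  0  1  1  1  2
So g(6) = 2.
By the Sprague-Grundy theorem, the Grundy value of a sum of independent games is the XOR of the component values.
Combined value = 1 XOR 0 XOR 2 = 3.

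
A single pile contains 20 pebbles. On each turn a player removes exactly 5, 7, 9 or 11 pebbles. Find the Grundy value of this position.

0

Grundy values for subtraction set {5, 7, 9, 11}:
k:     0  1  2  3  4  5  6  7  8  9 10 11 12 13 14 15 16 17 18 19 20
g(k):  0  0  0  0  0  1  1  1  1  1  2  2  2  2  2  3  0  0  0  0  0
So g(20) = 0.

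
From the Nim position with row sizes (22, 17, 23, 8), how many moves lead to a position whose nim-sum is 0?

3

Write each in binary and XOR column by column:
  10110  (22)
  10001  (17)
  10111  (23)
  01000  (8)
  -----
  11000  (24)
The overall nim-sum is X = 24. A row of size p has a winning move iff p XOR X < p (reduce it to p XOR X).
  22: 22 XOR 24 = 14 < 22 — winning move (to 14).
  17: 17 XOR 24 = 9 < 17 — winning move (to 9).
  23: 23 XOR 24 = 15 < 23 — winning move (to 15).
  8: 8 XOR 24 = 16 ≥ 8 — no move.
That gives 3 winning moves.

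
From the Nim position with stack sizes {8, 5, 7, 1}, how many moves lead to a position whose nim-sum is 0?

1

Compute the nim-sum pairwise:
8 XOR 5 = 13
13 XOR 7 = 10
10 XOR 1 = 11
The overall nim-sum is X = 11. A stack of size p has a winning move iff p XOR X < p (reduce it to p XOR X).
  8: 8 XOR 11 = 3 < 8 — winning move (to 3).
  5: 5 XOR 11 = 14 ≥ 5 — no move.
  7: 7 XOR 11 = 12 ≥ 7 — no move.
  1: 1 XOR 11 = 10 ≥ 1 — no move.
That gives 1 winning move.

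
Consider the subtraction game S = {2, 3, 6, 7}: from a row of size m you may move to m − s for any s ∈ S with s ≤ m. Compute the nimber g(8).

2

Compute g(0), g(1), … for moves {2, 3, 6, 7}:
g(0) = mex{} = 0
g(1) = mex{} = 0
g(2) = mex{0} = 1
g(3) = mex{0} = 1
g(4) = mex{0,1} = 2
g(5) = mex{1} = 0
g(6) = mex{0,1,2} = 3
g(7) = mex{0,2} = 1
g(8) = mex{0,1,3} = 2
So g(8) = 2.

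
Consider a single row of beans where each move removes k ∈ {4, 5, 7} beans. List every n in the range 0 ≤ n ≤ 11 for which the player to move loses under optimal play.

0, 1, 2, 3, 11

Build the Grundy sequence with g(k) = mex{g(k−s) : s ∈ {4, 5, 7}, s ≤ k}:
g(0) = mex{} = 0
g(1) = mex{} = 0
g(2) = mex{} = 0
g(3) = mex{} = 0
g(4) = mex{0} = 1
g(5) = mex{0} = 1
g(6) = mex{0} = 1
g(7) = mex{0} = 1
g(8) = mex{0,1} = 2
g(9) = mex{0,1} = 2
g(10) = mex{0,1} = 2
g(11) = mex{1} = 0
The P-positions (g = 0) in 0..11 are 0, 1, 2, 3, 11.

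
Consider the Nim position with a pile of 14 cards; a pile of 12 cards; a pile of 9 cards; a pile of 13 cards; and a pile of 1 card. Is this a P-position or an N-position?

Compute the nim-sum pairwise:
14 ^ 12 = 2
2 ^ 9 = 11
11 ^ 13 = 6
6 ^ 1 = 7
The nim-sum is 7 ≠ 0, so this is an N-position: the player to move can win.

N-position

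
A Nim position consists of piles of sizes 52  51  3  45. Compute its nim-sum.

41

Write each in binary and XOR column by column:
  110100  (52)
  110011  (51)
  000011  (3)
  101101  (45)
  ------
  101001  (41)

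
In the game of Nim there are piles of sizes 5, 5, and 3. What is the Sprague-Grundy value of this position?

Nim-sum: 5 ⊕ 5 ⊕ 3 = 3.

3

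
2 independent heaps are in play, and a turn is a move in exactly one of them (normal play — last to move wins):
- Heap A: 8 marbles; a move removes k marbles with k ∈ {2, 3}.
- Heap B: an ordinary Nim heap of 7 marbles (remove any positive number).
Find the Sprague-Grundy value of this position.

Grundy values for heap A (subtraction set {2, 3}):
k:     0  1  2  3  4  5  6  7  8
g(k):  0  0  1  1  2  0  0  1  1
So g(8) = 1.
Heap B is a plain Nim heap of size 7, so its Grundy value is 7.
The value of a disjunctive sum is the nim-sum of the parts.
Combined value = 1 ⊕ 7 = 6.

6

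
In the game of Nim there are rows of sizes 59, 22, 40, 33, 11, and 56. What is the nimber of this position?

23

Write each in binary and XOR column by column:
  111011  (59)
  010110  (22)
  101000  (40)
  100001  (33)
  001011  (11)
  111000  (56)
  ------
  010111  (23)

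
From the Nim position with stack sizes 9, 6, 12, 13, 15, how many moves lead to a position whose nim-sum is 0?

3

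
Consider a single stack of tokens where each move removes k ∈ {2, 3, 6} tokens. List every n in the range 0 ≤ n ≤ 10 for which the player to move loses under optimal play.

0, 1, 5, 9, 10

Compute g(0), g(1), … for moves {2, 3, 6}:
g(0) = mex{} = 0
g(1) = mex{} = 0
g(2) = mex{0} = 1
g(3) = mex{0} = 1
g(4) = mex{0,1} = 2
g(5) = mex{1} = 0
g(6) = mex{0,1,2} = 3
g(7) = mex{0,2} = 1
g(8) = mex{0,1,3} = 2
g(9) = mex{1,3} = 0
g(10) = mex{1,2} = 0
The P-positions (g = 0) in 0..10 are 0, 1, 5, 9, 10.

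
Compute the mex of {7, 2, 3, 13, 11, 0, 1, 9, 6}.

The values 0, 1, 2, 3 are all present; 4 is the first non-negative integer missing from the set.

4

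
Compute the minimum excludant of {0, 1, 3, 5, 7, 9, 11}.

2

The values 0, 1 are all present; 2 is the first non-negative integer missing from the set.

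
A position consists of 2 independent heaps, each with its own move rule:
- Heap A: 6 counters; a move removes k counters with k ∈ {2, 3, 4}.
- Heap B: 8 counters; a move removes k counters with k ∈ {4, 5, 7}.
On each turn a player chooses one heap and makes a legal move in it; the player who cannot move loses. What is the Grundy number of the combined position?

2

Grundy values for heap A (subtraction set {2, 3, 4}):
g(0) = mex{} = 0
g(1) = mex{} = 0
g(2) = mex{0} = 1
g(3) = mex{0} = 1
g(4) = mex{0,1} = 2
g(5) = mex{0,1} = 2
g(6) = mex{1,2} = 0
So g(6) = 0.
Grundy values for heap B (subtraction set {4, 5, 7}):
g(0) = mex{} = 0
g(1) = mex{} = 0
g(2) = mex{} = 0
g(3) = mex{} = 0
g(4) = mex{0} = 1
g(5) = mex{0} = 1
g(6) = mex{0} = 1
g(7) = mex{0} = 1
g(8) = mex{0,1} = 2
So g(8) = 2.
The value of a disjunctive sum is the nim-sum of the parts.
Combined value = 0 XOR 2 = 2.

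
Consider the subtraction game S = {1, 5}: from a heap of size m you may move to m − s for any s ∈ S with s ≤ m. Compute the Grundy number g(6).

0

Grundy values for subtraction set {1, 5}:
g(0) = mex{} = 0
g(1) = mex{0} = 1
g(2) = mex{1} = 0
g(3) = mex{0} = 1
g(4) = mex{1} = 0
g(5) = mex{0} = 1
g(6) = mex{1} = 0
So g(6) = 0.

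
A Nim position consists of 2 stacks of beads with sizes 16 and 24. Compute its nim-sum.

8

Write each in binary and XOR column by column:
  10000  (16)
  11000  (24)
  -----
  01000  (8)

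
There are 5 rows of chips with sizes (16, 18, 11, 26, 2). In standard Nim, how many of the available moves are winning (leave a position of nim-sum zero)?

Bitwise XOR of the heap sizes:
  10000  (16)
  10010  (18)
  01011  (11)
  11010  (26)
  00010  (2)
  -----
  10001  (17)
The overall nim-sum is X = 17. A row of size p has a winning move iff p XOR X < p (reduce it to p XOR X).
  16: 16 XOR 17 = 1 < 16 — winning move (to 1).
  18: 18 XOR 17 = 3 < 18 — winning move (to 3).
  11: 11 XOR 17 = 26 ≥ 11 — no move.
  26: 26 XOR 17 = 11 < 26 — winning move (to 11).
  2: 2 XOR 17 = 19 ≥ 2 — no move.
That gives 3 winning moves.

3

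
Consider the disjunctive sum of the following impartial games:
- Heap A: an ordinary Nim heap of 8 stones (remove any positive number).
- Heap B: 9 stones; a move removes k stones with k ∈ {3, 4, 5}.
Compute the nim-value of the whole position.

Heap A is a plain Nim heap of size 8, so its Grundy value is 8.
Build the Grundy sequence for heap B with g(k) = mex{g(k−s) : s ∈ {3, 4, 5}, s ≤ k}:
k:     0  1  2  3  4  5  6  7  8  9
g(k):  0  0  0  1  1  1  2  2  0  0
So g(9) = 0.
By the Sprague-Grundy theorem, the Grundy value of a sum of independent games is the XOR of the component values.
Combined value = 8 ⊕ 0 = 8.

8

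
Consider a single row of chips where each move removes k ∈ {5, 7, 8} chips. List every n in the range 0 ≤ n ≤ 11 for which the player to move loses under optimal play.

0, 1, 2, 3, 4

Build the Grundy sequence with g(k) = mex{g(k−s) : s ∈ {5, 7, 8}, s ≤ k}:
g(0) = mex{} = 0
g(1) = mex{} = 0
g(2) = mex{} = 0
g(3) = mex{} = 0
g(4) = mex{} = 0
g(5) = mex{0} = 1
g(6) = mex{0} = 1
g(7) = mex{0} = 1
g(8) = mex{0} = 1
g(9) = mex{0} = 1
g(10) = mex{0,1} = 2
g(11) = mex{0,1} = 2
The P-positions (g = 0) in 0..11 are 0, 1, 2, 3, 4.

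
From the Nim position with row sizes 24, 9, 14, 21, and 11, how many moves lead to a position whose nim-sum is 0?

3

Compute the nim-sum pairwise:
24 ⊕ 9 = 17
17 ⊕ 14 = 31
31 ⊕ 21 = 10
10 ⊕ 11 = 1
The overall nim-sum is X = 1. A row of size p has a winning move iff p XOR X < p (reduce it to p XOR X).
  24: 24 XOR 1 = 25 ≥ 24 — no move.
  9: 9 XOR 1 = 8 < 9 — winning move (to 8).
  14: 14 XOR 1 = 15 ≥ 14 — no move.
  21: 21 XOR 1 = 20 < 21 — winning move (to 20).
  11: 11 XOR 1 = 10 < 11 — winning move (to 10).
That gives 3 winning moves.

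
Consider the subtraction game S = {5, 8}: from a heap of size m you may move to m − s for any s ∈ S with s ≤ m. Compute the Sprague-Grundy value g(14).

Compute g(0), g(1), … for moves {5, 8}:
g(0) = mex{} = 0
g(1) = mex{} = 0
g(2) = mex{} = 0
g(3) = mex{} = 0
g(4) = mex{} = 0
g(5) = mex{0} = 1
g(6) = mex{0} = 1
g(7) = mex{0} = 1
g(8) = mex{0} = 1
g(9) = mex{0} = 1
g(10) = mex{0,1} = 2
g(11) = mex{0,1} = 2
g(12) = mex{0,1} = 2
g(13) = mex{1} = 0
g(14) = mex{1} = 0
So g(14) = 0.

0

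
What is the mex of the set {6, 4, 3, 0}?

0 is in the set but 1 is not, so the mex is 1.

1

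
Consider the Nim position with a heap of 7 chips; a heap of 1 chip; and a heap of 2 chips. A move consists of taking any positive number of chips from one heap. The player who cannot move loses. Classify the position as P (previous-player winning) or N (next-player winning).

N-position

In binary:
  111  (7)
  001  (1)
  010  (2)
  ---
  100  (4)
The nim-sum is 4 ≠ 0, so this is an N-position: the player to move can win.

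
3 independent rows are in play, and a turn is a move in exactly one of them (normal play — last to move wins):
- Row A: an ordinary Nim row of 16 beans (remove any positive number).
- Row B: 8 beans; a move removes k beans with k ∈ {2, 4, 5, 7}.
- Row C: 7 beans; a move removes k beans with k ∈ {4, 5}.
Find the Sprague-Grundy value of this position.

21

Row A is a plain Nim row of size 16, so its Grundy value is 16.
For row B, compute g(0), g(1), … with moves {2, 4, 5, 7}:
k:     0  1  2  3  4  5  6  7  8
g(k):  0  0  1  1  2  2  3  3  4
So g(8) = 4.
For row C, compute g(0), g(1), … with moves {4, 5}:
g(0) = mex{} = 0
g(1) = mex{} = 0
g(2) = mex{} = 0
g(3) = mex{} = 0
g(4) = mex{0} = 1
g(5) = mex{0} = 1
g(6) = mex{0} = 1
g(7) = mex{0} = 1
So g(7) = 1.
By the Sprague-Grundy theorem, the Grundy value of a sum of independent games is the XOR of the component values.
Combined value = 16 ⊕ 4 ⊕ 1 = 21.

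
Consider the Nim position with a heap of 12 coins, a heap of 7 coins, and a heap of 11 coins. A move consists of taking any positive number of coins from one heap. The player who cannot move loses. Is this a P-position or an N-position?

Nim-sum: 12 ^ 7 ^ 11 = 0.
The nim-sum is 0, so this is a P-position: the player to move is in a losing position under optimal play.

P-position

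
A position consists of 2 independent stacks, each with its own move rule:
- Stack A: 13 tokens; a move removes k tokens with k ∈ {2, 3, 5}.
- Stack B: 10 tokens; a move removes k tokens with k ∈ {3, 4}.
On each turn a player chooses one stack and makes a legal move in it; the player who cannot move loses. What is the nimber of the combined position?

2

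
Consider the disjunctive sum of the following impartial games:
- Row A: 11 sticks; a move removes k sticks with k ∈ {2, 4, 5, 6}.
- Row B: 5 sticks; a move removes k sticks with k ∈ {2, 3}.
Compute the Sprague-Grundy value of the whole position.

1

Build the Grundy sequence for row A with g(k) = mex{g(k−s) : s ∈ {2, 4, 5, 6}, s ≤ k}:
k:     0  1  2  3  4  5  6  7  8  9 10 11
g(k):  0  0  1  1  2  2  3  3  0  0  1  1
So g(11) = 1.
Grundy values for row B (subtraction set {2, 3}):
g(0) = mex{} = 0
g(1) = mex{} = 0
g(2) = mex{0} = 1
g(3) = mex{0} = 1
g(4) = mex{0,1} = 2
g(5) = mex{1} = 0
So g(5) = 0.
By the Sprague-Grundy theorem, the Grundy value of a sum of independent games is the XOR of the component values.
Combined value = 1 ⊕ 0 = 1.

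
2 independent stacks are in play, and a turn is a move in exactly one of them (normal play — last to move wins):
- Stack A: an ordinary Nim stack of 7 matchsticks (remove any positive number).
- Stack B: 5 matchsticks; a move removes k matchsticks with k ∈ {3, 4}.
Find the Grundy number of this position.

6

Stack A is a plain Nim stack of size 7, so its Grundy value is 7.
Grundy values for stack B (subtraction set {3, 4}):
g(0) = mex{} = 0
g(1) = mex{} = 0
g(2) = mex{} = 0
g(3) = mex{0} = 1
g(4) = mex{0} = 1
g(5) = mex{0} = 1
So g(5) = 1.
The value of a disjunctive sum is the nim-sum of the parts.
Combined value = 7 XOR 1 = 6.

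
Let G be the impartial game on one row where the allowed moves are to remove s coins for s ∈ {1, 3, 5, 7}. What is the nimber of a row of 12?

Grundy values for subtraction set {1, 3, 5, 7}:
k:     0  1  2  3  4  5  6  7  8  9 10 11 12
g(k):  0  1  0  1  0  1  0  1  0  1  0  1  0
So g(12) = 0.

0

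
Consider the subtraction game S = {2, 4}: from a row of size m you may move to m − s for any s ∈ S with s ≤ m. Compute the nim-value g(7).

0

Build the Grundy sequence with g(k) = mex{g(k−s) : s ∈ {2, 4}, s ≤ k}:
k:     0  1  2  3  4  5  6  7
g(k):  0  0  1  1  2  2  0  0
So g(7) = 0.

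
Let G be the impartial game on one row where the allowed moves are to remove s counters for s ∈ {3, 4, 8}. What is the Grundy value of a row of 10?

1

Build the Grundy sequence with g(k) = mex{g(k−s) : s ∈ {3, 4, 8}, s ≤ k}:
g(0) = mex{} = 0
g(1) = mex{} = 0
g(2) = mex{} = 0
g(3) = mex{0} = 1
g(4) = mex{0} = 1
g(5) = mex{0} = 1
g(6) = mex{0,1} = 2
g(7) = mex{1} = 0
g(8) = mex{0,1} = 2
g(9) = mex{0,1,2} = 3
g(10) = mex{0,2} = 1
So g(10) = 1.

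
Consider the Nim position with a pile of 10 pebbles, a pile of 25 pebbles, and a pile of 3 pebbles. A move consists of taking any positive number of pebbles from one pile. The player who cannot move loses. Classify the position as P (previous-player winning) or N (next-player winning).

N-position

Nim-sum: 10 XOR 25 XOR 3 = 16.
The nim-sum is 16 ≠ 0, so this is an N-position: the player to move can win.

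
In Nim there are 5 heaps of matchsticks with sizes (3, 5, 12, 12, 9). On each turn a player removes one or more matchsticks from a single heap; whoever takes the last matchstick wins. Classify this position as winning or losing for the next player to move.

Winning position

Compute the nim-sum pairwise:
3 ⊕ 5 = 6
6 ⊕ 12 = 10
10 ⊕ 12 = 6
6 ⊕ 9 = 15
The nim-sum is 15 ≠ 0, so this is an N-position: the player to move can win.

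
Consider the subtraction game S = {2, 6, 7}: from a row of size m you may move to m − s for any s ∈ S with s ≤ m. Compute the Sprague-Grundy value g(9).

0

Build the Grundy sequence with g(k) = mex{g(k−s) : s ∈ {2, 6, 7}, s ≤ k}:
k:     0  1  2  3  4  5  6  7  8  9
g(k):  0  0  1  1  0  0  1  1  2  0
So g(9) = 0.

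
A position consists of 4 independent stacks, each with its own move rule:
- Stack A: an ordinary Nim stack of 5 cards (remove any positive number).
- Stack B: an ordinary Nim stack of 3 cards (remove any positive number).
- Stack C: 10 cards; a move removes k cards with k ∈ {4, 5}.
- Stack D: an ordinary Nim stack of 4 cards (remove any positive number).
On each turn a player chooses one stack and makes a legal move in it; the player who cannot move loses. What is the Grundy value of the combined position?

2

Stack A is a plain Nim stack of size 5, so its Grundy value is 5.
Stack B is a plain Nim stack of size 3, so its Grundy value is 3.
Build the Grundy sequence for stack C with g(k) = mex{g(k−s) : s ∈ {4, 5}, s ≤ k}:
k:     0  1  2  3  4  5  6  7  8  9 10
g(k):  0  0  0  0  1  1  1  1  2  0  0
So g(10) = 0.
Stack D is a plain Nim stack of size 4, so its Grundy value is 4.
By the Sprague-Grundy theorem, the Grundy value of a sum of independent games is the XOR of the component values.
Combined value = 5 ⊕ 3 ⊕ 0 ⊕ 4 = 2.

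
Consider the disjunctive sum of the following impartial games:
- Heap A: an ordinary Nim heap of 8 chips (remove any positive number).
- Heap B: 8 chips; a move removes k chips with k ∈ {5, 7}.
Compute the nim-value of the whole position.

9

Heap A is a plain Nim heap of size 8, so its Grundy value is 8.
For heap B, compute g(0), g(1), … with moves {5, 7}:
g(0) = mex{} = 0
g(1) = mex{} = 0
g(2) = mex{} = 0
g(3) = mex{} = 0
g(4) = mex{} = 0
g(5) = mex{0} = 1
g(6) = mex{0} = 1
g(7) = mex{0} = 1
g(8) = mex{0} = 1
So g(8) = 1.
By the Sprague-Grundy theorem, the Grundy value of a sum of independent games is the XOR of the component values.
Combined value = 8 XOR 1 = 9.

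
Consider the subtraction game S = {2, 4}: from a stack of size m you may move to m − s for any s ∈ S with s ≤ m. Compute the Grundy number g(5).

2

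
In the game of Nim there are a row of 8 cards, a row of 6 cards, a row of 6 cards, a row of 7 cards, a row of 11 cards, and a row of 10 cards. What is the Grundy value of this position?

14

Nim-sum: 8 XOR 6 XOR 6 XOR 7 XOR 11 XOR 10 = 14.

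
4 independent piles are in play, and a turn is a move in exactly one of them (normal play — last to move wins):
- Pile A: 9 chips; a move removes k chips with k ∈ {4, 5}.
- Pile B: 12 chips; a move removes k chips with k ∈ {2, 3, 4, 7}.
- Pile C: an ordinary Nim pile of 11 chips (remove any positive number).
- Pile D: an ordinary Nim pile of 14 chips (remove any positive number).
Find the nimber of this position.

Build the Grundy sequence for pile A with g(k) = mex{g(k−s) : s ∈ {4, 5}, s ≤ k}:
k:     0  1  2  3  4  5  6  7  8  9
g(k):  0  0  0  0  1  1  1  1  2  0
So g(9) = 0.
For pile B, compute g(0), g(1), … with moves {2, 3, 4, 7}:
k:     0  1  2  3  4  5  6  7  8  9 10 11 12
g(k):  0  0  1  1  2  2  0  3  1  4  2  0  0
So g(12) = 0.
Pile C is a plain Nim pile of size 11, so its Grundy value is 11.
Pile D is a plain Nim pile of size 14, so its Grundy value is 14.
The value of a disjunctive sum is the nim-sum of the parts.
Combined value = 0 XOR 0 XOR 11 XOR 14 = 5.

5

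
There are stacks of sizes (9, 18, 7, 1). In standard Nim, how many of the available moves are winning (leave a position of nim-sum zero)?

1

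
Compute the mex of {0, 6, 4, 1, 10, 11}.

2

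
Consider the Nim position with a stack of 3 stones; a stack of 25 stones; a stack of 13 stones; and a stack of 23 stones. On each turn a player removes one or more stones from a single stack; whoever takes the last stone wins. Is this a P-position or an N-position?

Nim-sum: 3 XOR 25 XOR 13 XOR 23 = 0.
The nim-sum is 0, so this is a P-position: the player to move is in a losing position under optimal play.

P-position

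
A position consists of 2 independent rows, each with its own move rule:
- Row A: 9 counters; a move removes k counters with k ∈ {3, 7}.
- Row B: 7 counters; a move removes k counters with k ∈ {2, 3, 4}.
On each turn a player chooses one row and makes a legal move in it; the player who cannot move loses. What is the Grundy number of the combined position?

Grundy values for row A (subtraction set {3, 7}):
k:     0  1  2  3  4  5  6  7  8  9
g(k):  0  0  0  1  1  1  0  2  2  1
So g(9) = 1.
For row B, compute g(0), g(1), … with moves {2, 3, 4}:
k:     0  1  2  3  4  5  6  7
g(k):  0  0  1  1  2  2  0  0
So g(7) = 0.
By the Sprague-Grundy theorem, the Grundy value of a sum of independent games is the XOR of the component values.
Combined value = 1 ⊕ 0 = 1.

1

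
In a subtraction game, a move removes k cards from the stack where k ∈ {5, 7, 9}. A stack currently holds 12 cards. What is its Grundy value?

2

Compute g(0), g(1), … for moves {5, 7, 9}:
k:     0  1  2  3  4  5  6  7  8  9 10 11 12
g(k):  0  0  0  0  0  1  1  1  1  1  2  2  2
So g(12) = 2.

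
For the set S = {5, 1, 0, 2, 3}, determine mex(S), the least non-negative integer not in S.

4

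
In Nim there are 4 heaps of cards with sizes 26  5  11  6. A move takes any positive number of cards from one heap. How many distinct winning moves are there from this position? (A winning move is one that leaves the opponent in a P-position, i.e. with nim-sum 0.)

1

In binary:
  11010  (26)
  00101  (5)
  01011  (11)
  00110  (6)
  -----
  10010  (18)
The overall nim-sum is X = 18. A heap of size p has a winning move iff p XOR X < p (reduce it to p XOR X).
  26: 26 XOR 18 = 8 < 26 — winning move (to 8).
  5: 5 XOR 18 = 23 ≥ 5 — no move.
  11: 11 XOR 18 = 25 ≥ 11 — no move.
  6: 6 XOR 18 = 20 ≥ 6 — no move.
That gives 1 winning move.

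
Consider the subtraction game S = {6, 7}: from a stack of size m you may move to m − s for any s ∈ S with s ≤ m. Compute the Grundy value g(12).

2

Build the Grundy sequence with g(k) = mex{g(k−s) : s ∈ {6, 7}, s ≤ k}:
g(0) = mex{} = 0
g(1) = mex{} = 0
g(2) = mex{} = 0
g(3) = mex{} = 0
g(4) = mex{} = 0
g(5) = mex{} = 0
g(6) = mex{0} = 1
g(7) = mex{0} = 1
g(8) = mex{0} = 1
g(9) = mex{0} = 1
g(10) = mex{0} = 1
g(11) = mex{0} = 1
g(12) = mex{0,1} = 2
So g(12) = 2.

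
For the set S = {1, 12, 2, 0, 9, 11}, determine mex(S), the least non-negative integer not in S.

3

The values 0, 1, 2 are all present; 3 is the first non-negative integer missing from the set.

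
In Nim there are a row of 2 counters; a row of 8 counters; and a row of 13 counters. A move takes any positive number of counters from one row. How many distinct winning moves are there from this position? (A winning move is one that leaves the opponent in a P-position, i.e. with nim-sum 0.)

Bitwise XOR of the heap sizes:
  0010  (2)
  1000  (8)
  1101  (13)
  ----
  0111  (7)
The overall nim-sum is X = 7. A row of size p has a winning move iff p XOR X < p (reduce it to p XOR X).
  2: 2 XOR 7 = 5 ≥ 2 — no move.
  8: 8 XOR 7 = 15 ≥ 8 — no move.
  13: 13 XOR 7 = 10 < 13 — winning move (to 10).
That gives 1 winning move.

1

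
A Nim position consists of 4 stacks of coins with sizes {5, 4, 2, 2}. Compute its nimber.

Compute the nim-sum pairwise:
5 XOR 4 = 1
1 XOR 2 = 3
3 XOR 2 = 1

1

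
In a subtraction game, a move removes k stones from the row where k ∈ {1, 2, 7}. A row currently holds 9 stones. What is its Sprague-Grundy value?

0

Grundy values for subtraction set {1, 2, 7}:
k:     0  1  2  3  4  5  6  7  8  9
g(k):  0  1  2  0  1  2  0  1  2  0
So g(9) = 0.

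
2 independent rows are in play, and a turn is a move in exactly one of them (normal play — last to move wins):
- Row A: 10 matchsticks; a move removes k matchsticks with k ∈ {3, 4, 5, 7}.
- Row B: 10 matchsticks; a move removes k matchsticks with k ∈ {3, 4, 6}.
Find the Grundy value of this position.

0

Grundy values for row A (subtraction set {3, 4, 5, 7}):
k:     0  1  2  3  4  5  6  7  8  9 10
g(k):  0  0  0  1  1  1  2  2  2  3  0
So g(10) = 0.
For row B, compute g(0), g(1), … with moves {3, 4, 6}:
k:     0  1  2  3  4  5  6  7  8  9 10
g(k):  0  0  0  1  1  1  2  2  2  0  0
So g(10) = 0.
The value of a disjunctive sum is the nim-sum of the parts.
Combined value = 0 XOR 0 = 0.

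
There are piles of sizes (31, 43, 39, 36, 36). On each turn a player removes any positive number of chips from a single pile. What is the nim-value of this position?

19

Nim-sum: 31 ⊕ 43 ⊕ 39 ⊕ 36 ⊕ 36 = 19.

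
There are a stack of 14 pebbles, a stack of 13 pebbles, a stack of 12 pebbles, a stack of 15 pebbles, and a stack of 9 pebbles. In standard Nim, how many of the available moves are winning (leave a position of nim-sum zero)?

5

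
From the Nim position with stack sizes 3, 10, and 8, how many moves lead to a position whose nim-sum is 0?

Nim-sum: 3 ⊕ 10 ⊕ 8 = 1.
The overall nim-sum is X = 1. A stack of size p has a winning move iff p XOR X < p (reduce it to p XOR X).
  3: 3 XOR 1 = 2 < 3 — winning move (to 2).
  10: 10 XOR 1 = 11 ≥ 10 — no move.
  8: 8 XOR 1 = 9 ≥ 8 — no move.
That gives 1 winning move.

1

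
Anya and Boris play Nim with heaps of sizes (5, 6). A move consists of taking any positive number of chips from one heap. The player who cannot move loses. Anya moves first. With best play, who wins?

Anya wins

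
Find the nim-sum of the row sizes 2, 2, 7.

Nim-sum: 2 ^ 2 ^ 7 = 7.

7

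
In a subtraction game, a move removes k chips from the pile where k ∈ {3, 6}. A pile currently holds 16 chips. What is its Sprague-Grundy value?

2

Build the Grundy sequence with g(k) = mex{g(k−s) : s ∈ {3, 6}, s ≤ k}:
k:     0  1  2  3  4  5  6  7  8  9 10 11 12 13 14 15 16
g(k):  0  0  0  1  1  1  2  2  2  0  0  0  1  1  1  2  2
So g(16) = 2.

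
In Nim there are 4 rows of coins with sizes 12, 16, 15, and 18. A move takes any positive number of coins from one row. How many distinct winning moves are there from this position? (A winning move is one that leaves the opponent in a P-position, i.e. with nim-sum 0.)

1

Compute the nim-sum pairwise:
12 XOR 16 = 28
28 XOR 15 = 19
19 XOR 18 = 1
The overall nim-sum is X = 1. A row of size p has a winning move iff p XOR X < p (reduce it to p XOR X).
  12: 12 XOR 1 = 13 ≥ 12 — no move.
  16: 16 XOR 1 = 17 ≥ 16 — no move.
  15: 15 XOR 1 = 14 < 15 — winning move (to 14).
  18: 18 XOR 1 = 19 ≥ 18 — no move.
That gives 1 winning move.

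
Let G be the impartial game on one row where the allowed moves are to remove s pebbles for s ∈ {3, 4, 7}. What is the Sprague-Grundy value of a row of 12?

0

Grundy values for subtraction set {3, 4, 7}:
g(0) = mex{} = 0
g(1) = mex{} = 0
g(2) = mex{} = 0
g(3) = mex{0} = 1
g(4) = mex{0} = 1
g(5) = mex{0} = 1
g(6) = mex{0,1} = 2
g(7) = mex{0,1} = 2
g(8) = mex{0,1} = 2
g(9) = mex{0,1,2} = 3
g(10) = mex{1,2} = 0
g(11) = mex{1,2} = 0
g(12) = mex{1,2,3} = 0
So g(12) = 0.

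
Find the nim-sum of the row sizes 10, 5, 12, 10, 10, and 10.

In binary:
  1010  (10)
  0101  (5)
  1100  (12)
  1010  (10)
  1010  (10)
  1010  (10)
  ----
  1001  (9)

9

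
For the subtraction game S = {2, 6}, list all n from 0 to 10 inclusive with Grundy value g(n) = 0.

0, 1, 4, 5, 8, 9

Grundy values for subtraction set {2, 6}:
g(0) = mex{} = 0
g(1) = mex{} = 0
g(2) = mex{0} = 1
g(3) = mex{0} = 1
g(4) = mex{1} = 0
g(5) = mex{1} = 0
g(6) = mex{0} = 1
g(7) = mex{0} = 1
g(8) = mex{1} = 0
g(9) = mex{1} = 0
g(10) = mex{0} = 1
The P-positions (g = 0) in 0..10 are 0, 1, 4, 5, 8, 9.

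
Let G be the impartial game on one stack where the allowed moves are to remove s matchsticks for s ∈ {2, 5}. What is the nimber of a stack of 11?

Build the Grundy sequence with g(k) = mex{g(k−s) : s ∈ {2, 5}, s ≤ k}:
g(0) = mex{} = 0
g(1) = mex{} = 0
g(2) = mex{0} = 1
g(3) = mex{0} = 1
g(4) = mex{1} = 0
g(5) = mex{0,1} = 2
g(6) = mex{0} = 1
g(7) = mex{1,2} = 0
g(8) = mex{1} = 0
g(9) = mex{0} = 1
g(10) = mex{0,2} = 1
g(11) = mex{1} = 0
So g(11) = 0.

0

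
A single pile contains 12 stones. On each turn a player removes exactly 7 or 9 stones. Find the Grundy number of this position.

1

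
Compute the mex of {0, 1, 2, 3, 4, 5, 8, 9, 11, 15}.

6

The values 0, 1, 2, 3, 4, 5 are all present; 6 is the first non-negative integer missing from the set.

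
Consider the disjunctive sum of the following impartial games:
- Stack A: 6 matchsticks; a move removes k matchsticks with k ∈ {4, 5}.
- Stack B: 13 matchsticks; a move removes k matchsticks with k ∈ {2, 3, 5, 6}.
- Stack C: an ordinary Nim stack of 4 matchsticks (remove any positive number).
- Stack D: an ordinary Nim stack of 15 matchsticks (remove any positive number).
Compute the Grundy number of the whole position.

8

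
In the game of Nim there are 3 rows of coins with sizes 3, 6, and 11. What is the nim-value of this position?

Nim-sum: 3 ^ 6 ^ 11 = 14.

14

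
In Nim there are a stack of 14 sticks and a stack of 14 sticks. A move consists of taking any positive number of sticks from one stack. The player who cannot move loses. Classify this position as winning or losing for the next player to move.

Nim-sum: 14 ^ 14 = 0.
The nim-sum is 0, so this is a P-position: the player to move is in a losing position under optimal play.

Losing position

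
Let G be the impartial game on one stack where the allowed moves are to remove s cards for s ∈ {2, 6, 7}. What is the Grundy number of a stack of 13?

0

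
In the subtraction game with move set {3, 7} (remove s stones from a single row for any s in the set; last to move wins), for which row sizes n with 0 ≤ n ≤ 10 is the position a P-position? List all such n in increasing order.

0, 1, 2, 6, 10

Build the Grundy sequence with g(k) = mex{g(k−s) : s ∈ {3, 7}, s ≤ k}:
g(0) = mex{} = 0
g(1) = mex{} = 0
g(2) = mex{} = 0
g(3) = mex{0} = 1
g(4) = mex{0} = 1
g(5) = mex{0} = 1
g(6) = mex{1} = 0
g(7) = mex{0,1} = 2
g(8) = mex{0,1} = 2
g(9) = mex{0} = 1
g(10) = mex{1,2} = 0
The P-positions (g = 0) in 0..10 are 0, 1, 2, 6, 10.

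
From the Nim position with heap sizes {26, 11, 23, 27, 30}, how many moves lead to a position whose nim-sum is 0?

Nim-sum: 26 ^ 11 ^ 23 ^ 27 ^ 30 = 3.
The overall nim-sum is X = 3. A heap of size p has a winning move iff p XOR X < p (reduce it to p XOR X).
  26: 26 XOR 3 = 25 < 26 — winning move (to 25).
  11: 11 XOR 3 = 8 < 11 — winning move (to 8).
  23: 23 XOR 3 = 20 < 23 — winning move (to 20).
  27: 27 XOR 3 = 24 < 27 — winning move (to 24).
  30: 30 XOR 3 = 29 < 30 — winning move (to 29).
That gives 5 winning moves.

5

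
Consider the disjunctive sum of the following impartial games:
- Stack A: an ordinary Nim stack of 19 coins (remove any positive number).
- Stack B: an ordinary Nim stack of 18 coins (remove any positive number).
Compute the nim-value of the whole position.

Stack A is a plain Nim stack of size 19, so its Grundy value is 19.
Stack B is a plain Nim stack of size 18, so its Grundy value is 18.
The value of a disjunctive sum is the nim-sum of the parts.
Combined value = 19 XOR 18 = 1.

1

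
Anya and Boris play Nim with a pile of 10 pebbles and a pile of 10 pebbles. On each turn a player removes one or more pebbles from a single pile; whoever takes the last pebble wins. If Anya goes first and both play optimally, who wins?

Nim-sum: 10 ⊕ 10 = 0.
The nim-sum is 0, so this is a P-position: the player to move is in a losing position under optimal play; Anya is about to move from it and so loses — Boris wins.

Boris wins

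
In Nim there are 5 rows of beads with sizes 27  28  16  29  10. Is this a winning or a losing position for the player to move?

In binary:
  11011  (27)
  11100  (28)
  10000  (16)
  11101  (29)
  01010  (10)
  -----
  00000  (0)
The nim-sum is 0, so this is a P-position: the player to move is in a losing position under optimal play.

Losing position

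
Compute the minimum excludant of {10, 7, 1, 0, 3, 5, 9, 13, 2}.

The values 0, 1, 2, 3 are all present; 4 is the first non-negative integer missing from the set.

4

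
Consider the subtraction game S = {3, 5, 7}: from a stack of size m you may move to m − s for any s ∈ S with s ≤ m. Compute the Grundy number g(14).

1

Build the Grundy sequence with g(k) = mex{g(k−s) : s ∈ {3, 5, 7}, s ≤ k}:
k:     0  1  2  3  4  5  6  7  8  9 10 11 12 13 14
g(k):  0  0  0  1  1  1  2  2  2  3  0  0  0  1  1
So g(14) = 1.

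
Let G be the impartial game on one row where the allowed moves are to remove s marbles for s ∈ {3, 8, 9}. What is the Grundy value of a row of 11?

Grundy values for subtraction set {3, 8, 9}:
k:     0  1  2  3  4  5  6  7  8  9 10 11
g(k):  0  0  0  1  1  1  0  0  2  1  1  3
So g(11) = 3.

3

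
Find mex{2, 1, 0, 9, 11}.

3

The values 0, 1, 2 are all present; 3 is the first non-negative integer missing from the set.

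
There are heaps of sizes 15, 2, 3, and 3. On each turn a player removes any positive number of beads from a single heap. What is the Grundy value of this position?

Compute the nim-sum pairwise:
15 ⊕ 2 = 13
13 ⊕ 3 = 14
14 ⊕ 3 = 13

13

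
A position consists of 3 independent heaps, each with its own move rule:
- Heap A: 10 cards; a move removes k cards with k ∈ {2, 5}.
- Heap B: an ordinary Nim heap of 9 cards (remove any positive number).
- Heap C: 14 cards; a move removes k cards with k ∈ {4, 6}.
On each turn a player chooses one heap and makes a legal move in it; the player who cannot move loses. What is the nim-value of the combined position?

9

Build the Grundy sequence for heap A with g(k) = mex{g(k−s) : s ∈ {2, 5}, s ≤ k}:
k:     0  1  2  3  4  5  6  7  8  9 10
g(k):  0  0  1  1  0  2  1  0  0  1  1
So g(10) = 1.
Heap B is a plain Nim heap of size 9, so its Grundy value is 9.
Grundy values for heap C (subtraction set {4, 6}):
g(0) = mex{} = 0
g(1) = mex{} = 0
g(2) = mex{} = 0
g(3) = mex{} = 0
g(4) = mex{0} = 1
g(5) = mex{0} = 1
g(6) = mex{0} = 1
g(7) = mex{0} = 1
g(8) = mex{0,1} = 2
g(9) = mex{0,1} = 2
g(10) = mex{1} = 0
g(11) = mex{1} = 0
g(12) = mex{1,2} = 0
g(13) = mex{1,2} = 0
g(14) = mex{0,2} = 1
So g(14) = 1.
The value of a disjunctive sum is the nim-sum of the parts.
Combined value = 1 ⊕ 9 ⊕ 1 = 9.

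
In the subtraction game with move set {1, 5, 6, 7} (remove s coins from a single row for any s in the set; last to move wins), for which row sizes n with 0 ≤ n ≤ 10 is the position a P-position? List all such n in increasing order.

0, 2, 4

Compute g(0), g(1), … for moves {1, 5, 6, 7}:
k:     0  1  2  3  4  5  6  7  8  9 10
g(k):  0  1  0  1  0  1  2  3  2  3  2
The P-positions (g = 0) in 0..10 are 0, 2, 4.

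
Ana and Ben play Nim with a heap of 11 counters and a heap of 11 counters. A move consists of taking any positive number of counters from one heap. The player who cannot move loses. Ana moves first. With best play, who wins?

Ben wins

Write each in binary and XOR column by column:
  1011  (11)
  1011  (11)
  ----
  0000  (0)
The nim-sum is 0, so this is a P-position: the player to move is in a losing position under optimal play; Ana is about to move from it and so loses — Ben wins.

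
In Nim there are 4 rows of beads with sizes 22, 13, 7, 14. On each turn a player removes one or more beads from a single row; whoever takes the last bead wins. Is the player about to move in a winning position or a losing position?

Winning position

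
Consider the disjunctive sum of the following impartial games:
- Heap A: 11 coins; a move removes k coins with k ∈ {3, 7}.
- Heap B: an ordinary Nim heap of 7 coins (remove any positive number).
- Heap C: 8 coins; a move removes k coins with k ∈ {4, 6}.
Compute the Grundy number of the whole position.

5

Grundy values for heap A (subtraction set {3, 7}):
g(0) = mex{} = 0
g(1) = mex{} = 0
g(2) = mex{} = 0
g(3) = mex{0} = 1
g(4) = mex{0} = 1
g(5) = mex{0} = 1
g(6) = mex{1} = 0
g(7) = mex{0,1} = 2
g(8) = mex{0,1} = 2
g(9) = mex{0} = 1
g(10) = mex{1,2} = 0
g(11) = mex{1,2} = 0
So g(11) = 0.
Heap B is a plain Nim heap of size 7, so its Grundy value is 7.
Build the Grundy sequence for heap C with g(k) = mex{g(k−s) : s ∈ {4, 6}, s ≤ k}:
k:     0  1  2  3  4  5  6  7  8
g(k):  0  0  0  0  1  1  1  1  2
So g(8) = 2.
By the Sprague-Grundy theorem, the Grundy value of a sum of independent games is the XOR of the component values.
Combined value = 0 XOR 7 XOR 2 = 5.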